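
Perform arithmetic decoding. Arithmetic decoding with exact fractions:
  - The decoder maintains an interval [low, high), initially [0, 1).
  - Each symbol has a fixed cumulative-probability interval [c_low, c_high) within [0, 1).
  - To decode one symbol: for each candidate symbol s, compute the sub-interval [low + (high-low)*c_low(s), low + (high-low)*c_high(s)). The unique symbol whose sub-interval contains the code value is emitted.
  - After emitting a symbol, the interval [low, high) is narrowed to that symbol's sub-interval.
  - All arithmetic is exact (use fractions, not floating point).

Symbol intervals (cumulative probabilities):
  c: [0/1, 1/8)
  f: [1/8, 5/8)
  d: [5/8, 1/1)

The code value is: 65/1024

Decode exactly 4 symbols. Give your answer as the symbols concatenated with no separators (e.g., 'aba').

Answer: cfdf

Derivation:
Step 1: interval [0/1, 1/1), width = 1/1 - 0/1 = 1/1
  'c': [0/1 + 1/1*0/1, 0/1 + 1/1*1/8) = [0/1, 1/8) <- contains code 65/1024
  'f': [0/1 + 1/1*1/8, 0/1 + 1/1*5/8) = [1/8, 5/8)
  'd': [0/1 + 1/1*5/8, 0/1 + 1/1*1/1) = [5/8, 1/1)
  emit 'c', narrow to [0/1, 1/8)
Step 2: interval [0/1, 1/8), width = 1/8 - 0/1 = 1/8
  'c': [0/1 + 1/8*0/1, 0/1 + 1/8*1/8) = [0/1, 1/64)
  'f': [0/1 + 1/8*1/8, 0/1 + 1/8*5/8) = [1/64, 5/64) <- contains code 65/1024
  'd': [0/1 + 1/8*5/8, 0/1 + 1/8*1/1) = [5/64, 1/8)
  emit 'f', narrow to [1/64, 5/64)
Step 3: interval [1/64, 5/64), width = 5/64 - 1/64 = 1/16
  'c': [1/64 + 1/16*0/1, 1/64 + 1/16*1/8) = [1/64, 3/128)
  'f': [1/64 + 1/16*1/8, 1/64 + 1/16*5/8) = [3/128, 7/128)
  'd': [1/64 + 1/16*5/8, 1/64 + 1/16*1/1) = [7/128, 5/64) <- contains code 65/1024
  emit 'd', narrow to [7/128, 5/64)
Step 4: interval [7/128, 5/64), width = 5/64 - 7/128 = 3/128
  'c': [7/128 + 3/128*0/1, 7/128 + 3/128*1/8) = [7/128, 59/1024)
  'f': [7/128 + 3/128*1/8, 7/128 + 3/128*5/8) = [59/1024, 71/1024) <- contains code 65/1024
  'd': [7/128 + 3/128*5/8, 7/128 + 3/128*1/1) = [71/1024, 5/64)
  emit 'f', narrow to [59/1024, 71/1024)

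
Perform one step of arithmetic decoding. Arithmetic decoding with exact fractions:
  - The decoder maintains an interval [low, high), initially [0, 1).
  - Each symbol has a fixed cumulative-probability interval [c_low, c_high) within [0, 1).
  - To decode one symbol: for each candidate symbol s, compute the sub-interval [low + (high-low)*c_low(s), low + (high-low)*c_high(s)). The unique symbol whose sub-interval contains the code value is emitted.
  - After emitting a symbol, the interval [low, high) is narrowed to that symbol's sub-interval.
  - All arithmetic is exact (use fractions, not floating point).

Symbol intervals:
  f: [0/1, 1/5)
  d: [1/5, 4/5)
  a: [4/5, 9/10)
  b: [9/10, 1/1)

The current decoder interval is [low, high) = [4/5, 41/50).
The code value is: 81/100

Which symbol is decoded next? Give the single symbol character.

Answer: d

Derivation:
Interval width = high − low = 41/50 − 4/5 = 1/50
Scaled code = (code − low) / width = (81/100 − 4/5) / 1/50 = 1/2
  f: [0/1, 1/5) 
  d: [1/5, 4/5) ← scaled code falls here ✓
  a: [4/5, 9/10) 
  b: [9/10, 1/1) 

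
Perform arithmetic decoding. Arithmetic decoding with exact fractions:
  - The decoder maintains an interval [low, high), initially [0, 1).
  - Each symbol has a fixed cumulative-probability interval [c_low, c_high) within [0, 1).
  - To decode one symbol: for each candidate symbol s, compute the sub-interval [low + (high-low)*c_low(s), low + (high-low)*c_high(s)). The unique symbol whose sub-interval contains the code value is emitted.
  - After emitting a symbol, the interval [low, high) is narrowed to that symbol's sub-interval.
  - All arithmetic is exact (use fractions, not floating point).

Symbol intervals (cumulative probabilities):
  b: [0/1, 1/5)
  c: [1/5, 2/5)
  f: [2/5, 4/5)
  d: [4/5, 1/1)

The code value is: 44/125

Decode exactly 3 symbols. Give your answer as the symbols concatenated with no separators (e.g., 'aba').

Answer: cfd

Derivation:
Step 1: interval [0/1, 1/1), width = 1/1 - 0/1 = 1/1
  'b': [0/1 + 1/1*0/1, 0/1 + 1/1*1/5) = [0/1, 1/5)
  'c': [0/1 + 1/1*1/5, 0/1 + 1/1*2/5) = [1/5, 2/5) <- contains code 44/125
  'f': [0/1 + 1/1*2/5, 0/1 + 1/1*4/5) = [2/5, 4/5)
  'd': [0/1 + 1/1*4/5, 0/1 + 1/1*1/1) = [4/5, 1/1)
  emit 'c', narrow to [1/5, 2/5)
Step 2: interval [1/5, 2/5), width = 2/5 - 1/5 = 1/5
  'b': [1/5 + 1/5*0/1, 1/5 + 1/5*1/5) = [1/5, 6/25)
  'c': [1/5 + 1/5*1/5, 1/5 + 1/5*2/5) = [6/25, 7/25)
  'f': [1/5 + 1/5*2/5, 1/5 + 1/5*4/5) = [7/25, 9/25) <- contains code 44/125
  'd': [1/5 + 1/5*4/5, 1/5 + 1/5*1/1) = [9/25, 2/5)
  emit 'f', narrow to [7/25, 9/25)
Step 3: interval [7/25, 9/25), width = 9/25 - 7/25 = 2/25
  'b': [7/25 + 2/25*0/1, 7/25 + 2/25*1/5) = [7/25, 37/125)
  'c': [7/25 + 2/25*1/5, 7/25 + 2/25*2/5) = [37/125, 39/125)
  'f': [7/25 + 2/25*2/5, 7/25 + 2/25*4/5) = [39/125, 43/125)
  'd': [7/25 + 2/25*4/5, 7/25 + 2/25*1/1) = [43/125, 9/25) <- contains code 44/125
  emit 'd', narrow to [43/125, 9/25)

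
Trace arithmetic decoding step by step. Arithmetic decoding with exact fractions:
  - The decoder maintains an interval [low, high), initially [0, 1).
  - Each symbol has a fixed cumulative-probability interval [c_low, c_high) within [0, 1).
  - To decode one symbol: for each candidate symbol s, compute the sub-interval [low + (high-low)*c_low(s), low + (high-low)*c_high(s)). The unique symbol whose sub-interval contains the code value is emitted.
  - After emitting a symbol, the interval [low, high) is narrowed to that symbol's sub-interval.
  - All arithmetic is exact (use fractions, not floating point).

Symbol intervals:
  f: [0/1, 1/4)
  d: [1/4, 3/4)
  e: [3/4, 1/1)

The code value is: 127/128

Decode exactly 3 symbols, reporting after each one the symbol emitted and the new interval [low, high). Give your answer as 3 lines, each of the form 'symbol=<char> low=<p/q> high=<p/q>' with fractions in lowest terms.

Answer: symbol=e low=3/4 high=1/1
symbol=e low=15/16 high=1/1
symbol=e low=63/64 high=1/1

Derivation:
Step 1: interval [0/1, 1/1), width = 1/1 - 0/1 = 1/1
  'f': [0/1 + 1/1*0/1, 0/1 + 1/1*1/4) = [0/1, 1/4)
  'd': [0/1 + 1/1*1/4, 0/1 + 1/1*3/4) = [1/4, 3/4)
  'e': [0/1 + 1/1*3/4, 0/1 + 1/1*1/1) = [3/4, 1/1) <- contains code 127/128
  emit 'e', narrow to [3/4, 1/1)
Step 2: interval [3/4, 1/1), width = 1/1 - 3/4 = 1/4
  'f': [3/4 + 1/4*0/1, 3/4 + 1/4*1/4) = [3/4, 13/16)
  'd': [3/4 + 1/4*1/4, 3/4 + 1/4*3/4) = [13/16, 15/16)
  'e': [3/4 + 1/4*3/4, 3/4 + 1/4*1/1) = [15/16, 1/1) <- contains code 127/128
  emit 'e', narrow to [15/16, 1/1)
Step 3: interval [15/16, 1/1), width = 1/1 - 15/16 = 1/16
  'f': [15/16 + 1/16*0/1, 15/16 + 1/16*1/4) = [15/16, 61/64)
  'd': [15/16 + 1/16*1/4, 15/16 + 1/16*3/4) = [61/64, 63/64)
  'e': [15/16 + 1/16*3/4, 15/16 + 1/16*1/1) = [63/64, 1/1) <- contains code 127/128
  emit 'e', narrow to [63/64, 1/1)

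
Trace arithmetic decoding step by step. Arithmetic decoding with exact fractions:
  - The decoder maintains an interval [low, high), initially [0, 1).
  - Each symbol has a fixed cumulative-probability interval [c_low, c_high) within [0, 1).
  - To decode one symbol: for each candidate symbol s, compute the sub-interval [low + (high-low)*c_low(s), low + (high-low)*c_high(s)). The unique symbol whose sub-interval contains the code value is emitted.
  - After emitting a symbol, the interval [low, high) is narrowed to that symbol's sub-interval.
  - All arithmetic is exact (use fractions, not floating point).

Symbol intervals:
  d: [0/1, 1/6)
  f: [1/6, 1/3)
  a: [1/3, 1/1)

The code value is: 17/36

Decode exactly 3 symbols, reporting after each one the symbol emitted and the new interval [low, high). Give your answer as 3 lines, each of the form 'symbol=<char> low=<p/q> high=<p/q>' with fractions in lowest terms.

Step 1: interval [0/1, 1/1), width = 1/1 - 0/1 = 1/1
  'd': [0/1 + 1/1*0/1, 0/1 + 1/1*1/6) = [0/1, 1/6)
  'f': [0/1 + 1/1*1/6, 0/1 + 1/1*1/3) = [1/6, 1/3)
  'a': [0/1 + 1/1*1/3, 0/1 + 1/1*1/1) = [1/3, 1/1) <- contains code 17/36
  emit 'a', narrow to [1/3, 1/1)
Step 2: interval [1/3, 1/1), width = 1/1 - 1/3 = 2/3
  'd': [1/3 + 2/3*0/1, 1/3 + 2/3*1/6) = [1/3, 4/9)
  'f': [1/3 + 2/3*1/6, 1/3 + 2/3*1/3) = [4/9, 5/9) <- contains code 17/36
  'a': [1/3 + 2/3*1/3, 1/3 + 2/3*1/1) = [5/9, 1/1)
  emit 'f', narrow to [4/9, 5/9)
Step 3: interval [4/9, 5/9), width = 5/9 - 4/9 = 1/9
  'd': [4/9 + 1/9*0/1, 4/9 + 1/9*1/6) = [4/9, 25/54)
  'f': [4/9 + 1/9*1/6, 4/9 + 1/9*1/3) = [25/54, 13/27) <- contains code 17/36
  'a': [4/9 + 1/9*1/3, 4/9 + 1/9*1/1) = [13/27, 5/9)
  emit 'f', narrow to [25/54, 13/27)

Answer: symbol=a low=1/3 high=1/1
symbol=f low=4/9 high=5/9
symbol=f low=25/54 high=13/27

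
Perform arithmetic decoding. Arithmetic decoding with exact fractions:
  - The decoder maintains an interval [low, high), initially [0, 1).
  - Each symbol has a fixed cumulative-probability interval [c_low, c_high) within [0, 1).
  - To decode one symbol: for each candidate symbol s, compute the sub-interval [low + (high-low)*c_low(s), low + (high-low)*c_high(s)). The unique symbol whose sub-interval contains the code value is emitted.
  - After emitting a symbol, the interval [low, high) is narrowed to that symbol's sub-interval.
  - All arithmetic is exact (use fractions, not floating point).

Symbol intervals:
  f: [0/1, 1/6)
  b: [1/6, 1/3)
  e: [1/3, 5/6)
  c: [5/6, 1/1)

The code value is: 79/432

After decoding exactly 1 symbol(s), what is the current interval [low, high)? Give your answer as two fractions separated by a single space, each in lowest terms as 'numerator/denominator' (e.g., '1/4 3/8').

Answer: 1/6 1/3

Derivation:
Step 1: interval [0/1, 1/1), width = 1/1 - 0/1 = 1/1
  'f': [0/1 + 1/1*0/1, 0/1 + 1/1*1/6) = [0/1, 1/6)
  'b': [0/1 + 1/1*1/6, 0/1 + 1/1*1/3) = [1/6, 1/3) <- contains code 79/432
  'e': [0/1 + 1/1*1/3, 0/1 + 1/1*5/6) = [1/3, 5/6)
  'c': [0/1 + 1/1*5/6, 0/1 + 1/1*1/1) = [5/6, 1/1)
  emit 'b', narrow to [1/6, 1/3)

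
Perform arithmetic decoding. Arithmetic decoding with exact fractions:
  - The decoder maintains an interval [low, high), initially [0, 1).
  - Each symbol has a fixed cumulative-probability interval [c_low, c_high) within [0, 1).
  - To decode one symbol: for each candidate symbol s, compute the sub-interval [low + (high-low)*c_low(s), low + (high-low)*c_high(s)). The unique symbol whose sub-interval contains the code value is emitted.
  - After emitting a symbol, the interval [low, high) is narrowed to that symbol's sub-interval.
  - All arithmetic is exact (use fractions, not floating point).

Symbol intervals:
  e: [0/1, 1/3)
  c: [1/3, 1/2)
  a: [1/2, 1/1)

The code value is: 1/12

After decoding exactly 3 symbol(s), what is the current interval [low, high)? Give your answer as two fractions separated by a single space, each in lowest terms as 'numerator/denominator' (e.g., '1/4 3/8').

Step 1: interval [0/1, 1/1), width = 1/1 - 0/1 = 1/1
  'e': [0/1 + 1/1*0/1, 0/1 + 1/1*1/3) = [0/1, 1/3) <- contains code 1/12
  'c': [0/1 + 1/1*1/3, 0/1 + 1/1*1/2) = [1/3, 1/2)
  'a': [0/1 + 1/1*1/2, 0/1 + 1/1*1/1) = [1/2, 1/1)
  emit 'e', narrow to [0/1, 1/3)
Step 2: interval [0/1, 1/3), width = 1/3 - 0/1 = 1/3
  'e': [0/1 + 1/3*0/1, 0/1 + 1/3*1/3) = [0/1, 1/9) <- contains code 1/12
  'c': [0/1 + 1/3*1/3, 0/1 + 1/3*1/2) = [1/9, 1/6)
  'a': [0/1 + 1/3*1/2, 0/1 + 1/3*1/1) = [1/6, 1/3)
  emit 'e', narrow to [0/1, 1/9)
Step 3: interval [0/1, 1/9), width = 1/9 - 0/1 = 1/9
  'e': [0/1 + 1/9*0/1, 0/1 + 1/9*1/3) = [0/1, 1/27)
  'c': [0/1 + 1/9*1/3, 0/1 + 1/9*1/2) = [1/27, 1/18)
  'a': [0/1 + 1/9*1/2, 0/1 + 1/9*1/1) = [1/18, 1/9) <- contains code 1/12
  emit 'a', narrow to [1/18, 1/9)

Answer: 1/18 1/9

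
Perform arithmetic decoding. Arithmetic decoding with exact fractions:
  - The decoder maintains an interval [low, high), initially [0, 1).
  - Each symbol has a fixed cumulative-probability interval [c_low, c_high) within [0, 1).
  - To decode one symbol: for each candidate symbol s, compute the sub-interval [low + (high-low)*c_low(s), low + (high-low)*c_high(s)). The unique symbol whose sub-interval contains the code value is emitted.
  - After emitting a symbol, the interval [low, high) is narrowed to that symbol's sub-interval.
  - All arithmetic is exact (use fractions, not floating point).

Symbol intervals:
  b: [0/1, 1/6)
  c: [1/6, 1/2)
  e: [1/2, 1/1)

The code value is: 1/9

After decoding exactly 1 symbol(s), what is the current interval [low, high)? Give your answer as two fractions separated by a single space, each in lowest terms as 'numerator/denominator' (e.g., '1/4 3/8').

Step 1: interval [0/1, 1/1), width = 1/1 - 0/1 = 1/1
  'b': [0/1 + 1/1*0/1, 0/1 + 1/1*1/6) = [0/1, 1/6) <- contains code 1/9
  'c': [0/1 + 1/1*1/6, 0/1 + 1/1*1/2) = [1/6, 1/2)
  'e': [0/1 + 1/1*1/2, 0/1 + 1/1*1/1) = [1/2, 1/1)
  emit 'b', narrow to [0/1, 1/6)

Answer: 0/1 1/6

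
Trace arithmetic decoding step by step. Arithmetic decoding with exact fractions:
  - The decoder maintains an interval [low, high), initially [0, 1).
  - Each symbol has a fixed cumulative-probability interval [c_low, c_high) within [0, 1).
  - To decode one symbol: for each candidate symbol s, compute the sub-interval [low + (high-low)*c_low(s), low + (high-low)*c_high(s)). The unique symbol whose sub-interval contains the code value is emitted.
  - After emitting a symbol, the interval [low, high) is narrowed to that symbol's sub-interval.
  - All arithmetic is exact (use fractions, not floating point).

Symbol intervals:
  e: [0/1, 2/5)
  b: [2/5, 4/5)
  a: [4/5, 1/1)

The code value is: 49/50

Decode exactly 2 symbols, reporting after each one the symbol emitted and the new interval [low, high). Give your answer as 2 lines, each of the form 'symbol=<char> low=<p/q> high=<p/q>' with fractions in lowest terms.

Answer: symbol=a low=4/5 high=1/1
symbol=a low=24/25 high=1/1

Derivation:
Step 1: interval [0/1, 1/1), width = 1/1 - 0/1 = 1/1
  'e': [0/1 + 1/1*0/1, 0/1 + 1/1*2/5) = [0/1, 2/5)
  'b': [0/1 + 1/1*2/5, 0/1 + 1/1*4/5) = [2/5, 4/5)
  'a': [0/1 + 1/1*4/5, 0/1 + 1/1*1/1) = [4/5, 1/1) <- contains code 49/50
  emit 'a', narrow to [4/5, 1/1)
Step 2: interval [4/5, 1/1), width = 1/1 - 4/5 = 1/5
  'e': [4/5 + 1/5*0/1, 4/5 + 1/5*2/5) = [4/5, 22/25)
  'b': [4/5 + 1/5*2/5, 4/5 + 1/5*4/5) = [22/25, 24/25)
  'a': [4/5 + 1/5*4/5, 4/5 + 1/5*1/1) = [24/25, 1/1) <- contains code 49/50
  emit 'a', narrow to [24/25, 1/1)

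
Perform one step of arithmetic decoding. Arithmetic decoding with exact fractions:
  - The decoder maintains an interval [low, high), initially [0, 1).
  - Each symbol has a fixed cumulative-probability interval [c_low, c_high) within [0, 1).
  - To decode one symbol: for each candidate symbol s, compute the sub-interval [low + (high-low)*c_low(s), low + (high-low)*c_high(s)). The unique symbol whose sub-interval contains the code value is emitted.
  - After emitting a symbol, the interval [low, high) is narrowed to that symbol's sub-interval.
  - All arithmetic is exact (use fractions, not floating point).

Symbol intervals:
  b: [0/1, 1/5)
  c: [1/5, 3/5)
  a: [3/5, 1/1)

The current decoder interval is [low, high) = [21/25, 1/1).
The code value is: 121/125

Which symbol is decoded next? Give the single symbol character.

Interval width = high − low = 1/1 − 21/25 = 4/25
Scaled code = (code − low) / width = (121/125 − 21/25) / 4/25 = 4/5
  b: [0/1, 1/5) 
  c: [1/5, 3/5) 
  a: [3/5, 1/1) ← scaled code falls here ✓

Answer: a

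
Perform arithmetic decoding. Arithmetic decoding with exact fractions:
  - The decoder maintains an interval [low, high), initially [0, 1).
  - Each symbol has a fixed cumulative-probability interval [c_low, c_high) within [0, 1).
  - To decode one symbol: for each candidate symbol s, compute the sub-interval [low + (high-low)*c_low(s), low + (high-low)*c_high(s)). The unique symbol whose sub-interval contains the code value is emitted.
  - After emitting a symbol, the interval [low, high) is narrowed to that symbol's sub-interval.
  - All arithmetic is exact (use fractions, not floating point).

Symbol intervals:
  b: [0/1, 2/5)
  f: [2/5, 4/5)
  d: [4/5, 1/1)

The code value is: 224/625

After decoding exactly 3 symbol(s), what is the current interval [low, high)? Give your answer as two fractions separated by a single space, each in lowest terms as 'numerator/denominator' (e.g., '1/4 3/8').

Step 1: interval [0/1, 1/1), width = 1/1 - 0/1 = 1/1
  'b': [0/1 + 1/1*0/1, 0/1 + 1/1*2/5) = [0/1, 2/5) <- contains code 224/625
  'f': [0/1 + 1/1*2/5, 0/1 + 1/1*4/5) = [2/5, 4/5)
  'd': [0/1 + 1/1*4/5, 0/1 + 1/1*1/1) = [4/5, 1/1)
  emit 'b', narrow to [0/1, 2/5)
Step 2: interval [0/1, 2/5), width = 2/5 - 0/1 = 2/5
  'b': [0/1 + 2/5*0/1, 0/1 + 2/5*2/5) = [0/1, 4/25)
  'f': [0/1 + 2/5*2/5, 0/1 + 2/5*4/5) = [4/25, 8/25)
  'd': [0/1 + 2/5*4/5, 0/1 + 2/5*1/1) = [8/25, 2/5) <- contains code 224/625
  emit 'd', narrow to [8/25, 2/5)
Step 3: interval [8/25, 2/5), width = 2/5 - 8/25 = 2/25
  'b': [8/25 + 2/25*0/1, 8/25 + 2/25*2/5) = [8/25, 44/125)
  'f': [8/25 + 2/25*2/5, 8/25 + 2/25*4/5) = [44/125, 48/125) <- contains code 224/625
  'd': [8/25 + 2/25*4/5, 8/25 + 2/25*1/1) = [48/125, 2/5)
  emit 'f', narrow to [44/125, 48/125)

Answer: 44/125 48/125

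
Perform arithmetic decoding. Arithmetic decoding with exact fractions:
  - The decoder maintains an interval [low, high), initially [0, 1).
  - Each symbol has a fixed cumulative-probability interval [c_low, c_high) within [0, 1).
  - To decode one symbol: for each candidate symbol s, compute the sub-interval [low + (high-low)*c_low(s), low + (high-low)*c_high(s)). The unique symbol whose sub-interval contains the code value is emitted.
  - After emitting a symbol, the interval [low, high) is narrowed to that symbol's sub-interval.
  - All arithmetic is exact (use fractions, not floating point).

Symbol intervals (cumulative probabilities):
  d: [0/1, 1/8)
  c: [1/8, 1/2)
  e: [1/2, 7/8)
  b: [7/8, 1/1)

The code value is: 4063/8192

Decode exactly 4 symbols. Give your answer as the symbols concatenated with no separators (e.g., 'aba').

Step 1: interval [0/1, 1/1), width = 1/1 - 0/1 = 1/1
  'd': [0/1 + 1/1*0/1, 0/1 + 1/1*1/8) = [0/1, 1/8)
  'c': [0/1 + 1/1*1/8, 0/1 + 1/1*1/2) = [1/8, 1/2) <- contains code 4063/8192
  'e': [0/1 + 1/1*1/2, 0/1 + 1/1*7/8) = [1/2, 7/8)
  'b': [0/1 + 1/1*7/8, 0/1 + 1/1*1/1) = [7/8, 1/1)
  emit 'c', narrow to [1/8, 1/2)
Step 2: interval [1/8, 1/2), width = 1/2 - 1/8 = 3/8
  'd': [1/8 + 3/8*0/1, 1/8 + 3/8*1/8) = [1/8, 11/64)
  'c': [1/8 + 3/8*1/8, 1/8 + 3/8*1/2) = [11/64, 5/16)
  'e': [1/8 + 3/8*1/2, 1/8 + 3/8*7/8) = [5/16, 29/64)
  'b': [1/8 + 3/8*7/8, 1/8 + 3/8*1/1) = [29/64, 1/2) <- contains code 4063/8192
  emit 'b', narrow to [29/64, 1/2)
Step 3: interval [29/64, 1/2), width = 1/2 - 29/64 = 3/64
  'd': [29/64 + 3/64*0/1, 29/64 + 3/64*1/8) = [29/64, 235/512)
  'c': [29/64 + 3/64*1/8, 29/64 + 3/64*1/2) = [235/512, 61/128)
  'e': [29/64 + 3/64*1/2, 29/64 + 3/64*7/8) = [61/128, 253/512)
  'b': [29/64 + 3/64*7/8, 29/64 + 3/64*1/1) = [253/512, 1/2) <- contains code 4063/8192
  emit 'b', narrow to [253/512, 1/2)
Step 4: interval [253/512, 1/2), width = 1/2 - 253/512 = 3/512
  'd': [253/512 + 3/512*0/1, 253/512 + 3/512*1/8) = [253/512, 2027/4096)
  'c': [253/512 + 3/512*1/8, 253/512 + 3/512*1/2) = [2027/4096, 509/1024) <- contains code 4063/8192
  'e': [253/512 + 3/512*1/2, 253/512 + 3/512*7/8) = [509/1024, 2045/4096)
  'b': [253/512 + 3/512*7/8, 253/512 + 3/512*1/1) = [2045/4096, 1/2)
  emit 'c', narrow to [2027/4096, 509/1024)

Answer: cbbc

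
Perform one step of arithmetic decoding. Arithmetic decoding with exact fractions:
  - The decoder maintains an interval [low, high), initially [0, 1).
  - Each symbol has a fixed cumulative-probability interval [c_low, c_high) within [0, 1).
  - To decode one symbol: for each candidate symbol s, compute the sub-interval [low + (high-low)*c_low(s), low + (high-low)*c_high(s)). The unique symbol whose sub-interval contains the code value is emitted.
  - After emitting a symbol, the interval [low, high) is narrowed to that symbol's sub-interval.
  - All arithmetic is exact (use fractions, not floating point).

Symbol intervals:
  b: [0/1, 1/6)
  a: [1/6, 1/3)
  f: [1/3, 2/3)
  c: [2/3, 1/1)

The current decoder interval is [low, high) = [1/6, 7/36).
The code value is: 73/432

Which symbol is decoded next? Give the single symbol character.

Answer: b

Derivation:
Interval width = high − low = 7/36 − 1/6 = 1/36
Scaled code = (code − low) / width = (73/432 − 1/6) / 1/36 = 1/12
  b: [0/1, 1/6) ← scaled code falls here ✓
  a: [1/6, 1/3) 
  f: [1/3, 2/3) 
  c: [2/3, 1/1) 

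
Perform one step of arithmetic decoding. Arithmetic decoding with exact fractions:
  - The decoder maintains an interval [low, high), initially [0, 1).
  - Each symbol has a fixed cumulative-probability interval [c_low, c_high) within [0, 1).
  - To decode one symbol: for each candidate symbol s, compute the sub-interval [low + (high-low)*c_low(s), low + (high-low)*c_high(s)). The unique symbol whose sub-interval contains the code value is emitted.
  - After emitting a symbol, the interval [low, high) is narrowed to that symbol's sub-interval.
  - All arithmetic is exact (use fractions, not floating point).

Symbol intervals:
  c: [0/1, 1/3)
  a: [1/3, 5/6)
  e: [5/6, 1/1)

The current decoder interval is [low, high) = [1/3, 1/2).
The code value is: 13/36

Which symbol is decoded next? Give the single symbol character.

Interval width = high − low = 1/2 − 1/3 = 1/6
Scaled code = (code − low) / width = (13/36 − 1/3) / 1/6 = 1/6
  c: [0/1, 1/3) ← scaled code falls here ✓
  a: [1/3, 5/6) 
  e: [5/6, 1/1) 

Answer: c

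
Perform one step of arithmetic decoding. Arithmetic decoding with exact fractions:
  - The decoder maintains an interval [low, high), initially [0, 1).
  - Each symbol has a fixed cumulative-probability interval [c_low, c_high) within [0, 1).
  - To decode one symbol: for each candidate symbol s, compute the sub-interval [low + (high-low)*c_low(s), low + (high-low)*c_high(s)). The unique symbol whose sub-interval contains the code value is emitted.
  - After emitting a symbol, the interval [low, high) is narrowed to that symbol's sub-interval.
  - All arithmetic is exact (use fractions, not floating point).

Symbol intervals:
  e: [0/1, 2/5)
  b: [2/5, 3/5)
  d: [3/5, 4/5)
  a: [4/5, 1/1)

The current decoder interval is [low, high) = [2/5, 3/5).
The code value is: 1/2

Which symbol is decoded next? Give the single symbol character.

Interval width = high − low = 3/5 − 2/5 = 1/5
Scaled code = (code − low) / width = (1/2 − 2/5) / 1/5 = 1/2
  e: [0/1, 2/5) 
  b: [2/5, 3/5) ← scaled code falls here ✓
  d: [3/5, 4/5) 
  a: [4/5, 1/1) 

Answer: b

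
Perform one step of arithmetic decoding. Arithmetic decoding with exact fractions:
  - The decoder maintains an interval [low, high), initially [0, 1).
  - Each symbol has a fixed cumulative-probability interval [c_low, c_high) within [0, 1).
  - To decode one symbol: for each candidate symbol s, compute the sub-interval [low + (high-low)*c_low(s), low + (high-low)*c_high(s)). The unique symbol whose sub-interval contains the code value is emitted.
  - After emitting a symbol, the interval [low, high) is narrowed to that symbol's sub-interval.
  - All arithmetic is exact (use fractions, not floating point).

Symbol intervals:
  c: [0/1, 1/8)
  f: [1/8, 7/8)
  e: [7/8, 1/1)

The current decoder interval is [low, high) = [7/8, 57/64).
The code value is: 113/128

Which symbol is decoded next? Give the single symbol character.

Interval width = high − low = 57/64 − 7/8 = 1/64
Scaled code = (code − low) / width = (113/128 − 7/8) / 1/64 = 1/2
  c: [0/1, 1/8) 
  f: [1/8, 7/8) ← scaled code falls here ✓
  e: [7/8, 1/1) 

Answer: f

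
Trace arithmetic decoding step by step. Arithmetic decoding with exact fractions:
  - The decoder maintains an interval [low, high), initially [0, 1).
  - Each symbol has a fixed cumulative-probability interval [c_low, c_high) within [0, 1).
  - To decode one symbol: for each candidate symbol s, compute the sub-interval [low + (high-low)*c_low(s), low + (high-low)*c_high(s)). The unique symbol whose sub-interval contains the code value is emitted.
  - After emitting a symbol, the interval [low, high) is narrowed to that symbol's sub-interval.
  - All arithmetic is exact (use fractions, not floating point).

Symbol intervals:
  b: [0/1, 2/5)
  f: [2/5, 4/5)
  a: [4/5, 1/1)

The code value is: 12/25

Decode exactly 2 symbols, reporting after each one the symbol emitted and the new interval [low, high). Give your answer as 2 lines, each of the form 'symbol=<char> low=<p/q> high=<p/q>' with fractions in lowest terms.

Answer: symbol=f low=2/5 high=4/5
symbol=b low=2/5 high=14/25

Derivation:
Step 1: interval [0/1, 1/1), width = 1/1 - 0/1 = 1/1
  'b': [0/1 + 1/1*0/1, 0/1 + 1/1*2/5) = [0/1, 2/5)
  'f': [0/1 + 1/1*2/5, 0/1 + 1/1*4/5) = [2/5, 4/5) <- contains code 12/25
  'a': [0/1 + 1/1*4/5, 0/1 + 1/1*1/1) = [4/5, 1/1)
  emit 'f', narrow to [2/5, 4/5)
Step 2: interval [2/5, 4/5), width = 4/5 - 2/5 = 2/5
  'b': [2/5 + 2/5*0/1, 2/5 + 2/5*2/5) = [2/5, 14/25) <- contains code 12/25
  'f': [2/5 + 2/5*2/5, 2/5 + 2/5*4/5) = [14/25, 18/25)
  'a': [2/5 + 2/5*4/5, 2/5 + 2/5*1/1) = [18/25, 4/5)
  emit 'b', narrow to [2/5, 14/25)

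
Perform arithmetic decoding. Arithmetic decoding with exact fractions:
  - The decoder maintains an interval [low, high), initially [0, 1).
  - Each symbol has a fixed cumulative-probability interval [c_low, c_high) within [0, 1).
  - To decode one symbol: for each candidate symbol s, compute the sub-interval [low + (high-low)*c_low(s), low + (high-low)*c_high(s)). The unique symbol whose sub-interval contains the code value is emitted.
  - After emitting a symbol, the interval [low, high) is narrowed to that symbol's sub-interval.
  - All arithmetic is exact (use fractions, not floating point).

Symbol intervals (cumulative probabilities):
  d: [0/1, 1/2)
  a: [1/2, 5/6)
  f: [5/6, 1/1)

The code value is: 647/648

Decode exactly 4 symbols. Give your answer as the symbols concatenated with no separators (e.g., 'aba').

Answer: fffa

Derivation:
Step 1: interval [0/1, 1/1), width = 1/1 - 0/1 = 1/1
  'd': [0/1 + 1/1*0/1, 0/1 + 1/1*1/2) = [0/1, 1/2)
  'a': [0/1 + 1/1*1/2, 0/1 + 1/1*5/6) = [1/2, 5/6)
  'f': [0/1 + 1/1*5/6, 0/1 + 1/1*1/1) = [5/6, 1/1) <- contains code 647/648
  emit 'f', narrow to [5/6, 1/1)
Step 2: interval [5/6, 1/1), width = 1/1 - 5/6 = 1/6
  'd': [5/6 + 1/6*0/1, 5/6 + 1/6*1/2) = [5/6, 11/12)
  'a': [5/6 + 1/6*1/2, 5/6 + 1/6*5/6) = [11/12, 35/36)
  'f': [5/6 + 1/6*5/6, 5/6 + 1/6*1/1) = [35/36, 1/1) <- contains code 647/648
  emit 'f', narrow to [35/36, 1/1)
Step 3: interval [35/36, 1/1), width = 1/1 - 35/36 = 1/36
  'd': [35/36 + 1/36*0/1, 35/36 + 1/36*1/2) = [35/36, 71/72)
  'a': [35/36 + 1/36*1/2, 35/36 + 1/36*5/6) = [71/72, 215/216)
  'f': [35/36 + 1/36*5/6, 35/36 + 1/36*1/1) = [215/216, 1/1) <- contains code 647/648
  emit 'f', narrow to [215/216, 1/1)
Step 4: interval [215/216, 1/1), width = 1/1 - 215/216 = 1/216
  'd': [215/216 + 1/216*0/1, 215/216 + 1/216*1/2) = [215/216, 431/432)
  'a': [215/216 + 1/216*1/2, 215/216 + 1/216*5/6) = [431/432, 1295/1296) <- contains code 647/648
  'f': [215/216 + 1/216*5/6, 215/216 + 1/216*1/1) = [1295/1296, 1/1)
  emit 'a', narrow to [431/432, 1295/1296)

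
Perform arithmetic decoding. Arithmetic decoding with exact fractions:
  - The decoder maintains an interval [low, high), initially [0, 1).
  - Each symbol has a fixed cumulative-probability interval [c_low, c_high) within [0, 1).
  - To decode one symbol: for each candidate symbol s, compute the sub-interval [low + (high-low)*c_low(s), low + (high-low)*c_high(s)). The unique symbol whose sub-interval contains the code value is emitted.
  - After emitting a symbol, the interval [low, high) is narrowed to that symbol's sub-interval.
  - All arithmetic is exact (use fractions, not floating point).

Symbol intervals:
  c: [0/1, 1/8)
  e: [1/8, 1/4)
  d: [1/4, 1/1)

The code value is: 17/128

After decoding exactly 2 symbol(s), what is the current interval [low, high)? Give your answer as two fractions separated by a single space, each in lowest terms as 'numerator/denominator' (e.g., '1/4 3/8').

Step 1: interval [0/1, 1/1), width = 1/1 - 0/1 = 1/1
  'c': [0/1 + 1/1*0/1, 0/1 + 1/1*1/8) = [0/1, 1/8)
  'e': [0/1 + 1/1*1/8, 0/1 + 1/1*1/4) = [1/8, 1/4) <- contains code 17/128
  'd': [0/1 + 1/1*1/4, 0/1 + 1/1*1/1) = [1/4, 1/1)
  emit 'e', narrow to [1/8, 1/4)
Step 2: interval [1/8, 1/4), width = 1/4 - 1/8 = 1/8
  'c': [1/8 + 1/8*0/1, 1/8 + 1/8*1/8) = [1/8, 9/64) <- contains code 17/128
  'e': [1/8 + 1/8*1/8, 1/8 + 1/8*1/4) = [9/64, 5/32)
  'd': [1/8 + 1/8*1/4, 1/8 + 1/8*1/1) = [5/32, 1/4)
  emit 'c', narrow to [1/8, 9/64)

Answer: 1/8 9/64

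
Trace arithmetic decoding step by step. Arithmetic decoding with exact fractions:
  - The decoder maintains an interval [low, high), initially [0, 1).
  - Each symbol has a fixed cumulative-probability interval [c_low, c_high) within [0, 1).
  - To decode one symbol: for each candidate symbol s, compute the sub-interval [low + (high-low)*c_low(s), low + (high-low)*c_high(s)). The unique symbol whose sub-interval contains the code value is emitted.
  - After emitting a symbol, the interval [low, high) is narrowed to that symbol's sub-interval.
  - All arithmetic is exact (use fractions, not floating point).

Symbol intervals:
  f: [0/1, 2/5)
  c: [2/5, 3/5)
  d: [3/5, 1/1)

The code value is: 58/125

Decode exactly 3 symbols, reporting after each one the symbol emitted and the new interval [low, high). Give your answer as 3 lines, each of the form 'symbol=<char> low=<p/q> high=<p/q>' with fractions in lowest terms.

Answer: symbol=c low=2/5 high=3/5
symbol=f low=2/5 high=12/25
symbol=d low=56/125 high=12/25

Derivation:
Step 1: interval [0/1, 1/1), width = 1/1 - 0/1 = 1/1
  'f': [0/1 + 1/1*0/1, 0/1 + 1/1*2/5) = [0/1, 2/5)
  'c': [0/1 + 1/1*2/5, 0/1 + 1/1*3/5) = [2/5, 3/5) <- contains code 58/125
  'd': [0/1 + 1/1*3/5, 0/1 + 1/1*1/1) = [3/5, 1/1)
  emit 'c', narrow to [2/5, 3/5)
Step 2: interval [2/5, 3/5), width = 3/5 - 2/5 = 1/5
  'f': [2/5 + 1/5*0/1, 2/5 + 1/5*2/5) = [2/5, 12/25) <- contains code 58/125
  'c': [2/5 + 1/5*2/5, 2/5 + 1/5*3/5) = [12/25, 13/25)
  'd': [2/5 + 1/5*3/5, 2/5 + 1/5*1/1) = [13/25, 3/5)
  emit 'f', narrow to [2/5, 12/25)
Step 3: interval [2/5, 12/25), width = 12/25 - 2/5 = 2/25
  'f': [2/5 + 2/25*0/1, 2/5 + 2/25*2/5) = [2/5, 54/125)
  'c': [2/5 + 2/25*2/5, 2/5 + 2/25*3/5) = [54/125, 56/125)
  'd': [2/5 + 2/25*3/5, 2/5 + 2/25*1/1) = [56/125, 12/25) <- contains code 58/125
  emit 'd', narrow to [56/125, 12/25)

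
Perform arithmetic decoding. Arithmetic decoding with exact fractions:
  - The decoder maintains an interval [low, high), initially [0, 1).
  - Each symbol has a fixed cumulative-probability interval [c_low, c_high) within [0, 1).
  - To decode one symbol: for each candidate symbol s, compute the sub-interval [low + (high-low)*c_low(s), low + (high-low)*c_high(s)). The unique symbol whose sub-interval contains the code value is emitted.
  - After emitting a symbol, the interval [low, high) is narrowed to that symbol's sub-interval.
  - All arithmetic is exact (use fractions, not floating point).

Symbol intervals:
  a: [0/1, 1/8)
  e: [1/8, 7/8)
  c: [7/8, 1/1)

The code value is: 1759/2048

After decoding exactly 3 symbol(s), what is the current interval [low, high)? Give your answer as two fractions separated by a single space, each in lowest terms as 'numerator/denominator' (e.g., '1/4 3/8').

Step 1: interval [0/1, 1/1), width = 1/1 - 0/1 = 1/1
  'a': [0/1 + 1/1*0/1, 0/1 + 1/1*1/8) = [0/1, 1/8)
  'e': [0/1 + 1/1*1/8, 0/1 + 1/1*7/8) = [1/8, 7/8) <- contains code 1759/2048
  'c': [0/1 + 1/1*7/8, 0/1 + 1/1*1/1) = [7/8, 1/1)
  emit 'e', narrow to [1/8, 7/8)
Step 2: interval [1/8, 7/8), width = 7/8 - 1/8 = 3/4
  'a': [1/8 + 3/4*0/1, 1/8 + 3/4*1/8) = [1/8, 7/32)
  'e': [1/8 + 3/4*1/8, 1/8 + 3/4*7/8) = [7/32, 25/32)
  'c': [1/8 + 3/4*7/8, 1/8 + 3/4*1/1) = [25/32, 7/8) <- contains code 1759/2048
  emit 'c', narrow to [25/32, 7/8)
Step 3: interval [25/32, 7/8), width = 7/8 - 25/32 = 3/32
  'a': [25/32 + 3/32*0/1, 25/32 + 3/32*1/8) = [25/32, 203/256)
  'e': [25/32 + 3/32*1/8, 25/32 + 3/32*7/8) = [203/256, 221/256) <- contains code 1759/2048
  'c': [25/32 + 3/32*7/8, 25/32 + 3/32*1/1) = [221/256, 7/8)
  emit 'e', narrow to [203/256, 221/256)

Answer: 203/256 221/256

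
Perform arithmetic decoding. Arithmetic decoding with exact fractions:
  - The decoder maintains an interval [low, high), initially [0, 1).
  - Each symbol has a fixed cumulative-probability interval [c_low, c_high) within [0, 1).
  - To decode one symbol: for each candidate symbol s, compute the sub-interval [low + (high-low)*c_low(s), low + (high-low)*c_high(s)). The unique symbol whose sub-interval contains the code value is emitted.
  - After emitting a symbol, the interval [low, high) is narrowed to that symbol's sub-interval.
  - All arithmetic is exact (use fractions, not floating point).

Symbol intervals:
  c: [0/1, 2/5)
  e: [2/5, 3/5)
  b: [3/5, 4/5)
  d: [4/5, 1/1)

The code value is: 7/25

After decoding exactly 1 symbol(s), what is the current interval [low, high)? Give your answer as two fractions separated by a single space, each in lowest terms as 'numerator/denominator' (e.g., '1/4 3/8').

Answer: 0/1 2/5

Derivation:
Step 1: interval [0/1, 1/1), width = 1/1 - 0/1 = 1/1
  'c': [0/1 + 1/1*0/1, 0/1 + 1/1*2/5) = [0/1, 2/5) <- contains code 7/25
  'e': [0/1 + 1/1*2/5, 0/1 + 1/1*3/5) = [2/5, 3/5)
  'b': [0/1 + 1/1*3/5, 0/1 + 1/1*4/5) = [3/5, 4/5)
  'd': [0/1 + 1/1*4/5, 0/1 + 1/1*1/1) = [4/5, 1/1)
  emit 'c', narrow to [0/1, 2/5)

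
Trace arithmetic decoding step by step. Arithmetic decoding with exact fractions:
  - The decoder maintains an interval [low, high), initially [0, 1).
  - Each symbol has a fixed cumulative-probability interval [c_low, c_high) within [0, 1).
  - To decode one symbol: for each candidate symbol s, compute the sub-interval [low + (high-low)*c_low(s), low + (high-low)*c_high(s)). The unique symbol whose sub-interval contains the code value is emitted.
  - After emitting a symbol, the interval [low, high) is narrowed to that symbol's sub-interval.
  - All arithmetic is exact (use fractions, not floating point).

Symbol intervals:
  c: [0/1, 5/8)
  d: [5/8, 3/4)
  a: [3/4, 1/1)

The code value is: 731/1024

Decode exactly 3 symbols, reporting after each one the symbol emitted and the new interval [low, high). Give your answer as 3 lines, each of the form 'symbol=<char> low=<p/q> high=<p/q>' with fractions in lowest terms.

Step 1: interval [0/1, 1/1), width = 1/1 - 0/1 = 1/1
  'c': [0/1 + 1/1*0/1, 0/1 + 1/1*5/8) = [0/1, 5/8)
  'd': [0/1 + 1/1*5/8, 0/1 + 1/1*3/4) = [5/8, 3/4) <- contains code 731/1024
  'a': [0/1 + 1/1*3/4, 0/1 + 1/1*1/1) = [3/4, 1/1)
  emit 'd', narrow to [5/8, 3/4)
Step 2: interval [5/8, 3/4), width = 3/4 - 5/8 = 1/8
  'c': [5/8 + 1/8*0/1, 5/8 + 1/8*5/8) = [5/8, 45/64)
  'd': [5/8 + 1/8*5/8, 5/8 + 1/8*3/4) = [45/64, 23/32) <- contains code 731/1024
  'a': [5/8 + 1/8*3/4, 5/8 + 1/8*1/1) = [23/32, 3/4)
  emit 'd', narrow to [45/64, 23/32)
Step 3: interval [45/64, 23/32), width = 23/32 - 45/64 = 1/64
  'c': [45/64 + 1/64*0/1, 45/64 + 1/64*5/8) = [45/64, 365/512)
  'd': [45/64 + 1/64*5/8, 45/64 + 1/64*3/4) = [365/512, 183/256) <- contains code 731/1024
  'a': [45/64 + 1/64*3/4, 45/64 + 1/64*1/1) = [183/256, 23/32)
  emit 'd', narrow to [365/512, 183/256)

Answer: symbol=d low=5/8 high=3/4
symbol=d low=45/64 high=23/32
symbol=d low=365/512 high=183/256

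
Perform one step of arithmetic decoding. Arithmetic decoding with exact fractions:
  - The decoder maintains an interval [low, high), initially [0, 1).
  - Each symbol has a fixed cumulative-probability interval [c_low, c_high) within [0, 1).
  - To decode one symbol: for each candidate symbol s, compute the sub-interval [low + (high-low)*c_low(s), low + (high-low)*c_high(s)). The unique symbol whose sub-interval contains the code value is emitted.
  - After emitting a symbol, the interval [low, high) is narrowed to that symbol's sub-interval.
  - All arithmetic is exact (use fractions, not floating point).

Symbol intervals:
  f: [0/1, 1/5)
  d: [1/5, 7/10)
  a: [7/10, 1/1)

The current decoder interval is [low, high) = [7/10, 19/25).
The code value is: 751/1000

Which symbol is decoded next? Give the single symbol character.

Answer: a

Derivation:
Interval width = high − low = 19/25 − 7/10 = 3/50
Scaled code = (code − low) / width = (751/1000 − 7/10) / 3/50 = 17/20
  f: [0/1, 1/5) 
  d: [1/5, 7/10) 
  a: [7/10, 1/1) ← scaled code falls here ✓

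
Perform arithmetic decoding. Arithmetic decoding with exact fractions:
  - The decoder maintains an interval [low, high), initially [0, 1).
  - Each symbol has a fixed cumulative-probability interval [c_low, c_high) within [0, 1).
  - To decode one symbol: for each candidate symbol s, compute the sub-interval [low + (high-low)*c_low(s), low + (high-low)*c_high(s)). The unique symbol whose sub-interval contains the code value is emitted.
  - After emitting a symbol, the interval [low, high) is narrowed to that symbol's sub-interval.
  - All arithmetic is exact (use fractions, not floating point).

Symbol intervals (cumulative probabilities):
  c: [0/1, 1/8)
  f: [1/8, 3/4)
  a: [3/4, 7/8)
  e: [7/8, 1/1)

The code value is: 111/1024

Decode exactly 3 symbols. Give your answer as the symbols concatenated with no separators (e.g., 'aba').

Step 1: interval [0/1, 1/1), width = 1/1 - 0/1 = 1/1
  'c': [0/1 + 1/1*0/1, 0/1 + 1/1*1/8) = [0/1, 1/8) <- contains code 111/1024
  'f': [0/1 + 1/1*1/8, 0/1 + 1/1*3/4) = [1/8, 3/4)
  'a': [0/1 + 1/1*3/4, 0/1 + 1/1*7/8) = [3/4, 7/8)
  'e': [0/1 + 1/1*7/8, 0/1 + 1/1*1/1) = [7/8, 1/1)
  emit 'c', narrow to [0/1, 1/8)
Step 2: interval [0/1, 1/8), width = 1/8 - 0/1 = 1/8
  'c': [0/1 + 1/8*0/1, 0/1 + 1/8*1/8) = [0/1, 1/64)
  'f': [0/1 + 1/8*1/8, 0/1 + 1/8*3/4) = [1/64, 3/32)
  'a': [0/1 + 1/8*3/4, 0/1 + 1/8*7/8) = [3/32, 7/64) <- contains code 111/1024
  'e': [0/1 + 1/8*7/8, 0/1 + 1/8*1/1) = [7/64, 1/8)
  emit 'a', narrow to [3/32, 7/64)
Step 3: interval [3/32, 7/64), width = 7/64 - 3/32 = 1/64
  'c': [3/32 + 1/64*0/1, 3/32 + 1/64*1/8) = [3/32, 49/512)
  'f': [3/32 + 1/64*1/8, 3/32 + 1/64*3/4) = [49/512, 27/256)
  'a': [3/32 + 1/64*3/4, 3/32 + 1/64*7/8) = [27/256, 55/512)
  'e': [3/32 + 1/64*7/8, 3/32 + 1/64*1/1) = [55/512, 7/64) <- contains code 111/1024
  emit 'e', narrow to [55/512, 7/64)

Answer: cae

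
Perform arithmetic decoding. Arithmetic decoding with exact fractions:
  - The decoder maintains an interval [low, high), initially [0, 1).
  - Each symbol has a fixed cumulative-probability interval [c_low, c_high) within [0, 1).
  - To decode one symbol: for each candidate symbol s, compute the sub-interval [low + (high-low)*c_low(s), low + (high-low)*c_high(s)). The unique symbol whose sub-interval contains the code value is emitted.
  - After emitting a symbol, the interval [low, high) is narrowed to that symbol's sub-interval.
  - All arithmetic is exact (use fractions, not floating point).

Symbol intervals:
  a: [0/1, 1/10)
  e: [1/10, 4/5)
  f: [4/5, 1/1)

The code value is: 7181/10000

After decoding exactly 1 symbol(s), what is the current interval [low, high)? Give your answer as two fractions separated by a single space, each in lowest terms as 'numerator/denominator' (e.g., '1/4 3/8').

Answer: 1/10 4/5

Derivation:
Step 1: interval [0/1, 1/1), width = 1/1 - 0/1 = 1/1
  'a': [0/1 + 1/1*0/1, 0/1 + 1/1*1/10) = [0/1, 1/10)
  'e': [0/1 + 1/1*1/10, 0/1 + 1/1*4/5) = [1/10, 4/5) <- contains code 7181/10000
  'f': [0/1 + 1/1*4/5, 0/1 + 1/1*1/1) = [4/5, 1/1)
  emit 'e', narrow to [1/10, 4/5)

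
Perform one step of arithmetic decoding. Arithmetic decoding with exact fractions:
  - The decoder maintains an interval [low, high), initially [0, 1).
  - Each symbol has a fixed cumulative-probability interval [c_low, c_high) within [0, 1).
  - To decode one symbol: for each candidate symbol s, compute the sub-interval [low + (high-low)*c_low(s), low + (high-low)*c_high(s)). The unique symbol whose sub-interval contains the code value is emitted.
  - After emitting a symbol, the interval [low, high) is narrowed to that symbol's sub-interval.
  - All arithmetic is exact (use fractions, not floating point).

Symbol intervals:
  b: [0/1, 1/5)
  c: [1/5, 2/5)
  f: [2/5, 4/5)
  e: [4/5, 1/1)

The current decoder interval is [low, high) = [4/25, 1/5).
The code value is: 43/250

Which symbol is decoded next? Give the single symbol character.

Interval width = high − low = 1/5 − 4/25 = 1/25
Scaled code = (code − low) / width = (43/250 − 4/25) / 1/25 = 3/10
  b: [0/1, 1/5) 
  c: [1/5, 2/5) ← scaled code falls here ✓
  f: [2/5, 4/5) 
  e: [4/5, 1/1) 

Answer: c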